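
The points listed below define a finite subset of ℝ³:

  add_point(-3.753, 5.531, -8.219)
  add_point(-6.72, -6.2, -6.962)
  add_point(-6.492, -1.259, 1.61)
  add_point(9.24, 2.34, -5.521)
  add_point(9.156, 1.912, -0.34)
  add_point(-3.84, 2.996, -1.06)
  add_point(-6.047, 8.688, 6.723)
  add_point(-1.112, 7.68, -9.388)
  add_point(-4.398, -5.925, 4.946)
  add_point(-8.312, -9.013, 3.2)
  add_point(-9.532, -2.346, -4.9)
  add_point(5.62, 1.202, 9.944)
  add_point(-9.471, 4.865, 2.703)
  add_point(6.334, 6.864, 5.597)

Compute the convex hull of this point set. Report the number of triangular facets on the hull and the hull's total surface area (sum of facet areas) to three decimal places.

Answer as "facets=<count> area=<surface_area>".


facets=18 area=1003.077

Hull vertices (11/14): indices [0, 1, 3, 4, 6, 7, 9, 10, 11, 12, 13].

Per-facet area ½‖(b−a)×(c−a)‖:
  f1: (p11, p9, p6) → 120.4542
  f2: (p1, p9, p10) → 26.7341
  f3: (p1, p9, p3) → 95.2426
  f4: (p1, p7, p3) → 92.1907
  f5: (p13, p11, p6) → 45.0383
  f6: (p13, p7, p3) → 75.5782
  f7: (p13, p7, p6) → 97.9958
  f8: (p12, p7, p6) → 48.5654
  f9: (p12, p9, p10) → 54.9187
  f10: (p12, p9, p6) → 38.8444
  f11: (p4, p13, p3) → 15.7889
  f12: (p4, p13, p11) → 29.5205
  f13: (p4, p9, p3) → 52.9492
  f14: (p4, p11, p9) → 100.8500
  f15: (p0, p12, p10) → 51.6509
  f16: (p0, p12, p7) → 16.7102
  f17: (p0, p1, p10) → 26.5659
  f18: (p0, p1, p7) → 13.4789
Σ area = 1003.077

Check V−E+F: 11 − 27 + 18 = 2.


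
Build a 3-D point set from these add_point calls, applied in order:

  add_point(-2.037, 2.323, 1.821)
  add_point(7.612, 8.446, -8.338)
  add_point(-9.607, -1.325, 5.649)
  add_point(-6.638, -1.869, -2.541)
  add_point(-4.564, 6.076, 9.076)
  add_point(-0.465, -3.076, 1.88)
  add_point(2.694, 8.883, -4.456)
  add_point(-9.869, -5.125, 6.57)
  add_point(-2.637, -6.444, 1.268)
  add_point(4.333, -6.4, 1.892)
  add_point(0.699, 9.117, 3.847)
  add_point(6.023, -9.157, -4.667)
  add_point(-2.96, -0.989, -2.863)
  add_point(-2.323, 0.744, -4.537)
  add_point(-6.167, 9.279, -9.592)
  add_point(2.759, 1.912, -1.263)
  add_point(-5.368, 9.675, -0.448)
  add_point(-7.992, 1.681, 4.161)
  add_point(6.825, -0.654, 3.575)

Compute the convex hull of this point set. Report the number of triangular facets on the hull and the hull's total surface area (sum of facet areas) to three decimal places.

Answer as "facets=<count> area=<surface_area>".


Hull vertices (11/19): indices [1, 2, 3, 4, 7, 9, 10, 11, 14, 16, 18].

Area of each hull facet:
  f1: (p14, p11, p1) → 125.1009
  f2: (p18, p11, p1) → 88.5139
  f3: (p3, p11, p7) → 73.0423
  f4: (p3, p14, p7) → 43.9059
  f5: (p3, p14, p11) → 92.6455
  f6: (p9, p11, p7) → 46.5196
  f7: (p9, p18, p7) → 47.6031
  f8: (p9, p18, p11) → 20.8287
  f9: (p4, p18, p7) → 89.4316
  f10: (p2, p14, p7) → 24.6222
  f11: (p2, p4, p7) → 13.4255
  f12: (p10, p18, p1) → 76.5681
  f13: (p10, p4, p18) → 46.2051
  f14: (p16, p2, p14) → 56.0425
  f15: (p16, p2, p4) → 48.7080
  f16: (p16, p10, p4) → 29.6306
  f17: (p16, p14, p1) → 62.7029
  f18: (p16, p10, p1) → 52.0346
Σ area = 1037.531

Euler characteristic 11−27+18 = 2 ✓

facets=18 area=1037.531


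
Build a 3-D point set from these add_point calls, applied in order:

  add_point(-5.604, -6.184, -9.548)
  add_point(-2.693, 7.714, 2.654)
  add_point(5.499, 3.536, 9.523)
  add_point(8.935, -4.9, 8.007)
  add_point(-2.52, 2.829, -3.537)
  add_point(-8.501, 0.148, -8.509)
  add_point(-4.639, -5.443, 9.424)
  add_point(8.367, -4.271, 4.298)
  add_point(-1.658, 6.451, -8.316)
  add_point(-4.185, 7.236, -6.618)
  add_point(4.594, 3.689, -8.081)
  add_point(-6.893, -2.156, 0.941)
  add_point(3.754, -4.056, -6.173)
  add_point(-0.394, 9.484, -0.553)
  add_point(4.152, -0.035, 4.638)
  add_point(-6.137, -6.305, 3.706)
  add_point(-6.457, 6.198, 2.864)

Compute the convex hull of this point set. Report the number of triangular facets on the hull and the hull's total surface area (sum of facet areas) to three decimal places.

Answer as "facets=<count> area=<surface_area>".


Hull vertices (15/17): indices [0, 1, 2, 3, 5, 6, 7, 8, 9, 10, 11, 12, 13, 15, 16].

Triangle areas on the boundary:
  f1: (p0, p15, p5) → 46.1259
  f2: (p0, p15, p3) → 101.4821
  f3: (p8, p10, p13) → 28.8175
  f4: (p8, p0, p5) → 31.1467
  f5: (p8, p0, p10) → 45.1864
  f6: (p11, p15, p5) → 16.6575
  f7: (p11, p16, p5) → 42.3115
  f8: (p11, p16, p15) → 16.0614
  f9: (p1, p16, p13) → 6.4137
  f10: (p6, p15, p3) → 40.2974
  f11: (p6, p16, p15) → 37.3395
  f12: (p12, p0, p3) → 60.6674
  f13: (p12, p0, p10) → 39.8033
  f14: (p9, p16, p13) → 28.4447
  f15: (p9, p8, p13) → 11.7204
  f16: (p9, p16, p5) → 41.7274
  f17: (p9, p8, p5) → 13.3377
  f18: (p2, p6, p3) → 59.0623
  f19: (p2, p1, p13) → 24.2484
  f20: (p2, p1, p16) → 20.2699
  f21: (p2, p6, p16) → 80.7046
  f22: (p2, p10, p3) → 80.6233
  f23: (p2, p10, p13) → 70.0299
  f24: (p7, p10, p3) → 11.4630
  f25: (p7, p12, p3) → 6.4387
  f26: (p7, p12, p10) → 45.0266
Σ area = 1005.407

Euler: V−E+F = 15−39+26 = 2.

facets=26 area=1005.407


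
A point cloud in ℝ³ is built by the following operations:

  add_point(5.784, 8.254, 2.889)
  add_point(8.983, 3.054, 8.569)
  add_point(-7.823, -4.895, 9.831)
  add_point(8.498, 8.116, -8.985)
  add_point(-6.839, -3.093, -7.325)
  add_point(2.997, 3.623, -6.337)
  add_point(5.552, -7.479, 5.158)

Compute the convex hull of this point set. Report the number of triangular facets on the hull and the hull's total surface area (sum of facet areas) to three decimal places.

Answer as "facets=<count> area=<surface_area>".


facets=8 area=854.780

Extreme-point indices: [0, 1, 2, 3, 4, 6] — 6 of 7 on the boundary.

Triangle areas on the boundary:
  f1: (p6, p1, p2) → 83.4528
  f2: (p3, p6, p1) → 105.8369
  f3: (p4, p6, p2) → 116.2499
  f4: (p4, p3, p6) → 162.0555
  f5: (p0, p1, p2) → 77.6477
  f6: (p0, p3, p1) → 41.6784
  f7: (p0, p4, p2) → 155.6337
  f8: (p0, p4, p3) → 112.2254
Σ area = 854.780

Euler characteristic 6−12+8 = 2 ✓


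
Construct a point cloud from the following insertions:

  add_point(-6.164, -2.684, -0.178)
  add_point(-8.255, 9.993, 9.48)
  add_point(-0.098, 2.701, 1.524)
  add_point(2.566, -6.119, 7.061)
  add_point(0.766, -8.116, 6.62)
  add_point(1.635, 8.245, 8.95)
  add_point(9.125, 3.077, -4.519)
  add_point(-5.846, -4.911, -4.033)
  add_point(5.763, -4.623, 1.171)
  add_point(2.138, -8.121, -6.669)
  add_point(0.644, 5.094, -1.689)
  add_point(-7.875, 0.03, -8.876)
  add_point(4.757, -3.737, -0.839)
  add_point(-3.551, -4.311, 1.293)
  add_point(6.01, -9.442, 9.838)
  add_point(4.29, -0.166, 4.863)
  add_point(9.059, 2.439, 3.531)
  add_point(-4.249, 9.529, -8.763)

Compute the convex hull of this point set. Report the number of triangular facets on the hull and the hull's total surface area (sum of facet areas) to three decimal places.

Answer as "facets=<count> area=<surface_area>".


Hull vertices (11/18): indices [0, 1, 4, 5, 6, 7, 9, 11, 14, 16, 17].

Area of each hull facet:
  f1: (p17, p11, p1) → 94.9026
  f2: (p5, p14, p1) → 84.0003
  f3: (p5, p17, p1) → 90.5511
  f4: (p5, p17, p6) → 119.5703
  f5: (p0, p11, p1) → 70.8647
  f6: (p9, p14, p6) → 111.1783
  f7: (p9, p17, p6) → 102.1442
  f8: (p9, p17, p11) → 63.3809
  f9: (p16, p14, p6) → 47.3746
  f10: (p16, p5, p6) → 38.9706
  f11: (p16, p5, p14) → 74.7257
  f12: (p4, p9, p14) → 38.0969
  f13: (p4, p14, p1) → 56.3028
  f14: (p4, p0, p1) → 88.9619
  f15: (p7, p0, p11) → 15.7030
  f16: (p7, p9, p11) → 30.9773
  f17: (p7, p4, p0) → 24.1011
  f18: (p7, p4, p9) → 55.5435
Σ area = 1207.350

Euler characteristic 11−27+18 = 2 ✓

facets=18 area=1207.350


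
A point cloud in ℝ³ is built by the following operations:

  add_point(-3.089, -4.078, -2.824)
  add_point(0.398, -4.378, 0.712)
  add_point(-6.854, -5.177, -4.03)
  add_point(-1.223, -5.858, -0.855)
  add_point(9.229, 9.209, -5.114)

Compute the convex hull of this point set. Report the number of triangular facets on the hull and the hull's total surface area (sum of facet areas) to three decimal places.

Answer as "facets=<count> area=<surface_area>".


facets=4 area=155.015

4 of the 5 inputs are extreme points: [1, 2, 3, 4].

Per-facet area ½‖(b−a)×(c−a)‖:
  f1: (p3, p4, p2) → 58.6177
  f2: (p1, p4, p2) → 71.0950
  f3: (p1, p3, p2) → 5.8275
  f4: (p1, p3, p4) → 19.4747
Σ area = 155.015

Euler characteristic 4−6+4 = 2 ✓


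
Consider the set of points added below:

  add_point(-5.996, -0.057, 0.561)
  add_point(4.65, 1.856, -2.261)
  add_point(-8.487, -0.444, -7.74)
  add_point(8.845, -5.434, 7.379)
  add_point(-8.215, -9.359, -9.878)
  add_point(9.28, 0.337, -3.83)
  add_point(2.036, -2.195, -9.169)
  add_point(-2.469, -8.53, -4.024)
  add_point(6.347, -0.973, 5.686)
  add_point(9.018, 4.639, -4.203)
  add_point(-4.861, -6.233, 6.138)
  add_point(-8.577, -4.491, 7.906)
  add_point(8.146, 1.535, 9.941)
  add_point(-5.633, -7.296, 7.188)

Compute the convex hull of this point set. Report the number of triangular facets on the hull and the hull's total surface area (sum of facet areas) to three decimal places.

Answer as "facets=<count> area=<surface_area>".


facets=18 area=973.394

Extreme-point indices: [0, 2, 3, 4, 5, 6, 7, 9, 11, 12, 13] — 11 of 14 on the boundary.

Area of each hull facet:
  f1: (p3, p9, p5) → 23.1482
  f2: (p2, p4, p11) → 74.1023
  f3: (p6, p9, p5) → 19.9153
  f4: (p6, p2, p4) → 48.1701
  f5: (p6, p2, p9) → 52.3301
  f6: (p13, p4, p11) → 35.5079
  f7: (p7, p3, p5) → 88.8215
  f8: (p7, p6, p5) → 42.2626
  f9: (p7, p6, p4) → 38.4243
  f10: (p7, p13, p4) → 41.7694
  f11: (p7, p13, p3) → 82.9717
  f12: (p12, p3, p9) → 53.5572
  f13: (p12, p13, p11) → 33.5607
  f14: (p12, p13, p3) → 54.4109
  f15: (p0, p2, p9) → 71.2972
  f16: (p0, p12, p9) → 109.3409
  f17: (p0, p2, p11) → 28.5077
  f18: (p0, p12, p11) → 75.2960
Σ area = 973.394

Check V−E+F: 11 − 27 + 18 = 2.


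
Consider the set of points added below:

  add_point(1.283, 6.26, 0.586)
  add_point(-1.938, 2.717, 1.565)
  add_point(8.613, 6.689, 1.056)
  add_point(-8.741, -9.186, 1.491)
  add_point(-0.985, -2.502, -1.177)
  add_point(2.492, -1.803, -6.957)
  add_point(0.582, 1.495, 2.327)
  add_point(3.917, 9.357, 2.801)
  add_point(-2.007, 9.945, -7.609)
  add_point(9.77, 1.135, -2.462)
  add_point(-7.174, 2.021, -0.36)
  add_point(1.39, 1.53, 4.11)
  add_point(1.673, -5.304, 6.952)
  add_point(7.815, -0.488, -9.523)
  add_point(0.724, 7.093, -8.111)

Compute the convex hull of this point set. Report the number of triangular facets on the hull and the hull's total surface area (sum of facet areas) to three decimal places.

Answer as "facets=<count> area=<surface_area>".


Extreme-point indices: [2, 3, 5, 7, 8, 9, 10, 12, 13, 14] — 10 of 15 on the boundary.

Per-facet area ½‖(b−a)×(c−a)‖:
  f1: (p5, p8, p3) → 97.7976
  f2: (p5, p13, p3) → 15.1961
  f3: (p5, p13, p8) → 37.9761
  f4: (p14, p13, p8) → 0.3031
  f5: (p12, p13, p3) → 112.8156
  f6: (p12, p13, p9) → 48.4823
  f7: (p10, p8, p3) → 40.3249
  f8: (p10, p7, p8) → 67.0343
  f9: (p10, p12, p3) → 66.5014
  f10: (p10, p12, p7) → 86.7155
  f11: (p2, p7, p8) → 33.5668
  f12: (p2, p14, p8) → 22.3198
  f13: (p2, p12, p9) → 46.5648
  f14: (p2, p12, p7) → 42.3874
  f15: (p2, p13, p9) → 19.4380
  f16: (p2, p14, p13) → 59.0534
Σ area = 796.477

Euler: V−E+F = 10−24+16 = 2.

facets=16 area=796.477


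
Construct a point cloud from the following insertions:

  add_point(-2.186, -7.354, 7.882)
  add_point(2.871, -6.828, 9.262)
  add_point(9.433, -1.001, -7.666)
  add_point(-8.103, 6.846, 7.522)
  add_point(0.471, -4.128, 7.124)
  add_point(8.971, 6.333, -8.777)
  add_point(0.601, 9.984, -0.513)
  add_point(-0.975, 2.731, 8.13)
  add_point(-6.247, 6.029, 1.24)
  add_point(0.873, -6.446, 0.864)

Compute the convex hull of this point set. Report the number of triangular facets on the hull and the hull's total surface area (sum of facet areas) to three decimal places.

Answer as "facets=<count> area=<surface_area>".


facets=14 area=745.078

Points on the hull: [0, 1, 2, 3, 5, 6, 7, 8, 9] (9 of 10).

Triangle areas on the boundary:
  f1: (p1, p0, p3) → 38.8748
  f2: (p8, p0, p3) → 49.7617
  f3: (p8, p6, p3) → 24.6938
  f4: (p7, p1, p3) → 26.3179
  f5: (p7, p6, p3) → 45.4714
  f6: (p5, p1, p2) → 64.5338
  f7: (p5, p8, p2) → 67.6373
  f8: (p5, p8, p6) → 40.8076
  f9: (p5, p7, p1) → 103.0801
  f10: (p5, p7, p6) → 63.8494
  f11: (p9, p8, p2) → 95.2069
  f12: (p9, p8, p0) → 54.9988
  f13: (p9, p1, p2) → 49.7803
  f14: (p9, p1, p0) → 20.0645
Σ area = 745.078

Check V−E+F: 9 − 21 + 14 = 2.


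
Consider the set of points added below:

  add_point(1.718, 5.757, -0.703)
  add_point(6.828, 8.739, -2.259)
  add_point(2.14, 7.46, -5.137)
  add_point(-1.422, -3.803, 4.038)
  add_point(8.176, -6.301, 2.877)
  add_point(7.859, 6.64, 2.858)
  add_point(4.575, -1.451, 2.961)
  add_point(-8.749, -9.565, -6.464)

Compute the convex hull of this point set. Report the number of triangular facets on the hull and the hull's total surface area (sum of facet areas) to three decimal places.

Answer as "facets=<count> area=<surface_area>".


Extreme-point indices: [0, 1, 2, 3, 4, 5, 7] — 7 of 8 on the boundary.

Area of each hull facet:
  f1: (p3, p4, p7) → 66.6098
  f2: (p5, p1, p4) → 33.7007
  f3: (p5, p3, p4) → 62.1670
  f4: (p2, p4, p7) → 153.3160
  f5: (p2, p1, p4) → 45.0300
  f6: (p0, p3, p7) → 76.8047
  f7: (p0, p2, p7) → 46.2586
  f8: (p0, p5, p3) → 39.4145
  f9: (p0, p5, p1) → 16.6167
  f10: (p0, p2, p1) → 12.7597
Σ area = 552.678

Euler: V−E+F = 7−15+10 = 2.

facets=10 area=552.678


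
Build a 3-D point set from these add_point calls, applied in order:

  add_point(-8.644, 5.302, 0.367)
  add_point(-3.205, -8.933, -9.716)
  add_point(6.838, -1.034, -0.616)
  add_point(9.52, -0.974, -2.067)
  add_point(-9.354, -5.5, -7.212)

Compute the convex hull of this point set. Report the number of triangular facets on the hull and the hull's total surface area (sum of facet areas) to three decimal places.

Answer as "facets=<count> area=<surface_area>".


5 of the 5 inputs are extreme points: [0, 1, 2, 3, 4].

Area of each hull facet:
  f1: (p1, p0, p4) → 42.0813
  f2: (p1, p0, p3) → 141.4722
  f3: (p2, p0, p4) → 105.8588
  f4: (p2, p0, p3) → 14.1418
  f5: (p2, p1, p4) → 58.3228
  f6: (p2, p1, p3) → 22.8427
Σ area = 384.720

Check V−E+F: 5 − 9 + 6 = 2.

facets=6 area=384.720


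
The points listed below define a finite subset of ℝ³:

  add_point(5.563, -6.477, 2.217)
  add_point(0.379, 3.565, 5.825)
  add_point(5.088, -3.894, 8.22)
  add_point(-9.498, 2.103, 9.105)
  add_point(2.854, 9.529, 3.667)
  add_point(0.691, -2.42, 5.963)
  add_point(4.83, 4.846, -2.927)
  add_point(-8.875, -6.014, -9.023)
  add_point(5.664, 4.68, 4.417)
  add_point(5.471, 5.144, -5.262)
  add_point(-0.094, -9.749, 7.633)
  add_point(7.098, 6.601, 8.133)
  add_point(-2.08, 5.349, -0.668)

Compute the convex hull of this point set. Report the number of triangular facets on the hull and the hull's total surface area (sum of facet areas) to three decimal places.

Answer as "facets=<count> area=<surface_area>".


Hull vertices (9/13): indices [0, 2, 3, 4, 7, 9, 10, 11, 12].

Facet areas (half cross-product norm):
  f1: (p7, p10, p3) → 136.6331
  f2: (p0, p7, p10) → 77.0751
  f3: (p2, p11, p3) → 82.7130
  f4: (p2, p10, p3) → 58.6145
  f5: (p2, p0, p11) → 32.5796
  f6: (p2, p0, p10) → 24.3799
  f7: (p4, p11, p3) → 52.4409
  f8: (p12, p7, p3) → 99.3063
  f9: (p12, p4, p3) → 49.2486
  f10: (p9, p0, p11) → 84.0007
  f11: (p9, p4, p11) → 34.1659
  f12: (p9, p0, p7) → 118.0508
  f13: (p9, p12, p7) → 69.0027
  f14: (p9, p12, p4) → 33.4130
Σ area = 951.624

Check V−E+F: 9 − 21 + 14 = 2.

facets=14 area=951.624


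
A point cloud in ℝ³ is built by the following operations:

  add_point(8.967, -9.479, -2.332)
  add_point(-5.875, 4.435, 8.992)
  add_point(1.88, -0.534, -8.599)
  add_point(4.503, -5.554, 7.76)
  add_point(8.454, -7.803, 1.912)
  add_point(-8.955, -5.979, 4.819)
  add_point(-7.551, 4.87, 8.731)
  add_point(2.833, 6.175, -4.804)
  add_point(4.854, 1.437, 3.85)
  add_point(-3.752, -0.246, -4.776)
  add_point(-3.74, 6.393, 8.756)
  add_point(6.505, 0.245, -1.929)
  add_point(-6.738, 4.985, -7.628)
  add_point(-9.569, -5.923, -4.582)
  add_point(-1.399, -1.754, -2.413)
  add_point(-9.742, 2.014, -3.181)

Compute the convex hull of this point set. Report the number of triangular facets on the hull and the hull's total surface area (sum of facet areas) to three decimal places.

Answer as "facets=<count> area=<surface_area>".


Extreme-point indices: [0, 1, 2, 3, 4, 5, 6, 7, 8, 10, 11, 12, 13, 15] — 14 of 16 on the boundary.

Triangle areas on the boundary:
  f1: (p7, p2, p0) → 48.3644
  f2: (p6, p5, p15) → 59.9901
  f3: (p3, p5, p0) → 79.4230
  f4: (p13, p2, p0) → 86.3392
  f5: (p13, p5, p0) → 88.0289
  f6: (p13, p5, p15) → 37.4468
  f7: (p12, p7, p2) → 36.4625
  f8: (p12, p13, p15) → 23.2488
  f9: (p12, p13, p2) → 57.7101
  f10: (p12, p7, p10) → 74.7417
  f11: (p12, p6, p15) → 33.1276
  f12: (p12, p6, p10) → 33.5815
  f13: (p4, p3, p0) → 7.4082
  f14: (p8, p7, p10) → 55.7241
  f15: (p8, p3, p10) → 43.9295
  f16: (p8, p4, p3) → 29.3872
  f17: (p1, p6, p10) → 2.1680
  f18: (p1, p3, p10) → 20.9596
  f19: (p1, p6, p5) → 10.1497
  f20: (p1, p3, p5) → 74.7135
  f21: (p11, p8, p7) → 23.0468
  f22: (p11, p8, p4) → 27.5686
  f23: (p11, p7, p0) → 18.9713
  f24: (p11, p4, p0) → 20.9371
Σ area = 993.428

Euler characteristic 14−36+24 = 2 ✓

facets=24 area=993.428


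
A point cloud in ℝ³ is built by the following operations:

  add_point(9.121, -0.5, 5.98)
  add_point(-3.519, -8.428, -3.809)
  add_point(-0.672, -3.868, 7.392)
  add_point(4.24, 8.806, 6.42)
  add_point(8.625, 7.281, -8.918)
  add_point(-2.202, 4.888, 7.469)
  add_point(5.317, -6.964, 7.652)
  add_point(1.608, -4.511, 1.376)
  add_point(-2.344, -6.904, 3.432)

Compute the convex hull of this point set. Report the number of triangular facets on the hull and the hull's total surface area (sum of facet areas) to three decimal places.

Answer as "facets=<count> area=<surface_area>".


facets=12 area=712.319

Hull vertices (8/9): indices [0, 1, 2, 3, 4, 5, 6, 8].

Per-facet area ½‖(b−a)×(c−a)‖:
  f1: (p4, p3, p0) → 81.5705
  f2: (p6, p3, p0) → 34.8683
  f3: (p6, p8, p2) → 17.7340
  f4: (p6, p8, p1) → 26.1575
  f5: (p6, p4, p1) → 144.7300
  f6: (p6, p4, p0) → 53.1976
  f7: (p5, p6, p3) → 53.4210
  f8: (p5, p6, p2) → 23.8884
  f9: (p5, p8, p2) → 19.9769
  f10: (p5, p8, p1) → 40.2423
  f11: (p5, p4, p1) → 158.6309
  f12: (p5, p4, p3) → 57.9018
Σ area = 712.319

Euler characteristic 8−18+12 = 2 ✓


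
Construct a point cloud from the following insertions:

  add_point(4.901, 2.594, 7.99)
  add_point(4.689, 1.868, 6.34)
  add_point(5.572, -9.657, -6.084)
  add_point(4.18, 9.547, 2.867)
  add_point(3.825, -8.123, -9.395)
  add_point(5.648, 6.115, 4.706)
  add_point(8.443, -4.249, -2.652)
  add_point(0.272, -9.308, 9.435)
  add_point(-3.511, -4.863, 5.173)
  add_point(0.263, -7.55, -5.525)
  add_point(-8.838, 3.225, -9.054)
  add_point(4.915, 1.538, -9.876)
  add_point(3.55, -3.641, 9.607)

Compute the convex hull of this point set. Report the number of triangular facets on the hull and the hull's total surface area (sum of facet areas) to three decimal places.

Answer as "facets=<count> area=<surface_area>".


facets=20 area=938.354

Points on the hull: [0, 2, 3, 4, 5, 6, 7, 8, 9, 10, 11, 12] (12 of 13).

Triangle areas on the boundary:
  f1: (p7, p12, p6) → 42.9487
  f2: (p11, p3, p10) → 103.1820
  f3: (p11, p3, p6) → 71.4521
  f4: (p5, p3, p6) → 23.7134
  f5: (p2, p7, p6) → 53.9929
  f6: (p8, p3, p10) → 131.2000
  f7: (p8, p7, p12) → 22.8853
  f8: (p9, p2, p7) → 43.1624
  f9: (p9, p8, p10) → 83.7802
  f10: (p9, p8, p7) → 40.9992
  f11: (p4, p11, p6) → 39.4117
  f12: (p4, p2, p6) → 13.6113
  f13: (p4, p11, p10) → 67.5559
  f14: (p4, p9, p10) → 36.3851
  f15: (p4, p9, p2) → 10.3146
  f16: (p0, p8, p3) → 47.7088
  f17: (p0, p8, p12) → 27.2768
  f18: (p0, p5, p3) → 5.5037
  f19: (p0, p12, p6) → 41.9818
  f20: (p0, p5, p6) → 31.2885
Σ area = 938.354

Euler: V−E+F = 12−30+20 = 2.


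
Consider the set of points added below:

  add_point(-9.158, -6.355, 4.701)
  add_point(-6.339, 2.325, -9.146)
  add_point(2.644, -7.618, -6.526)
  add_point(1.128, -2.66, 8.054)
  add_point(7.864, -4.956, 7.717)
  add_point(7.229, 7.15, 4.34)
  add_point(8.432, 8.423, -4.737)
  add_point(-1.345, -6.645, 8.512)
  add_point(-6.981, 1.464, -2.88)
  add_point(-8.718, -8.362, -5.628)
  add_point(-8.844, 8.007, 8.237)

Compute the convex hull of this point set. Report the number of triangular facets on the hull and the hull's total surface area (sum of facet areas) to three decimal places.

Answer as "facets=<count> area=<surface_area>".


Extreme-point indices: [0, 1, 2, 4, 5, 6, 7, 9, 10] — 9 of 11 on the boundary.

Per-facet area ½‖(b−a)×(c−a)‖:
  f1: (p9, p7, p0) → 42.2529
  f2: (p10, p7, p0) → 64.0687
  f3: (p10, p9, p0) → 70.7503
  f4: (p2, p9, p7) → 84.1496
  f5: (p5, p10, p6) → 71.6999
  f6: (p1, p10, p6) → 148.4216
  f7: (p1, p10, p9) → 106.0894
  f8: (p1, p2, p6) → 105.1665
  f9: (p1, p2, p9) → 62.8445
  f10: (p4, p2, p6) → 122.5338
  f11: (p4, p5, p6) → 53.5759
  f12: (p4, p2, p7) → 69.3564
  f13: (p4, p5, p10) → 104.1367
  f14: (p4, p10, p7) → 74.1314
Σ area = 1179.178

Euler: V−E+F = 9−21+14 = 2.

facets=14 area=1179.178


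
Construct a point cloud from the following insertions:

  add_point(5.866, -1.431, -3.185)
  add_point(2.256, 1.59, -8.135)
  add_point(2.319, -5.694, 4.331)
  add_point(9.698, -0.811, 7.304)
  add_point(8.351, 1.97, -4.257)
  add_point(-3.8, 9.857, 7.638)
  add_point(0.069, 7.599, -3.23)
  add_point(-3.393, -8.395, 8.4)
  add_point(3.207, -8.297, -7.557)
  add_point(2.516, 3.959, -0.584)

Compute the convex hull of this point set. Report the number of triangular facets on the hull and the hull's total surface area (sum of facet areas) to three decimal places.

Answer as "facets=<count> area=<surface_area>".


Extreme-point indices: [1, 3, 4, 5, 6, 7, 8] — 7 of 10 on the boundary.

Triangle areas on the boundary:
  f1: (p7, p3, p5) → 121.3326
  f2: (p8, p7, p3) → 120.0672
  f3: (p8, p1, p7) → 85.8828
  f4: (p4, p3, p5) → 100.5858
  f5: (p4, p8, p3) → 71.0125
  f6: (p4, p8, p1) → 35.9239
  f7: (p6, p4, p5) → 52.1433
  f8: (p6, p4, p1) → 28.8764
  f9: (p6, p7, p5) → 106.0018
  f10: (p6, p1, p7) → 79.3512
Σ area = 801.177

Check V−E+F: 7 − 15 + 10 = 2.

facets=10 area=801.177


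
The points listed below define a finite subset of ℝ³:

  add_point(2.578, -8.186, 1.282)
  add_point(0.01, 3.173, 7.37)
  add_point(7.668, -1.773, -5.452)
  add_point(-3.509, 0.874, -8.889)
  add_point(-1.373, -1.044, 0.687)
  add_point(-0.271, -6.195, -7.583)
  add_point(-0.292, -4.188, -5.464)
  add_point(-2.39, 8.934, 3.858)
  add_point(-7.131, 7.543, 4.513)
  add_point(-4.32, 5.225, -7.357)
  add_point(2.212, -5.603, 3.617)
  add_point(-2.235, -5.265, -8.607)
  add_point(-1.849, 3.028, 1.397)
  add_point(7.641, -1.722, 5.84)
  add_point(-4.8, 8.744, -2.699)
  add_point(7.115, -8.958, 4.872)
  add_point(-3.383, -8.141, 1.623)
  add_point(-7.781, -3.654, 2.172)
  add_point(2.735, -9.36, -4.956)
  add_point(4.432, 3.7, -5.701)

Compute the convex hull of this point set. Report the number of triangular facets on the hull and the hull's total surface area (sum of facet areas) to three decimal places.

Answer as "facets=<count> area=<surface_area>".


15 of the 20 inputs are extreme points: [1, 2, 3, 5, 7, 8, 9, 11, 13, 14, 15, 16, 17, 18, 19].

Per-facet area ½‖(b−a)×(c−a)‖:
  f1: (p19, p3, p2) → 28.1355
  f2: (p13, p15, p2) → 40.9387
  f3: (p13, p19, p2) → 35.9050
  f4: (p13, p19, p7) → 79.0164
  f5: (p18, p15, p2) → 47.7807
  f6: (p14, p8, p7) → 17.0184
  f7: (p14, p19, p7) → 38.2184
  f8: (p1, p8, p7) → 17.8381
  f9: (p1, p13, p7) → 25.7031
  f10: (p1, p13, p15) → 29.3564
  f11: (p1, p15, p17) → 80.2353
  f12: (p1, p8, p17) → 47.0609
  f13: (p11, p3, p17) → 37.7383
  f14: (p11, p3, p2) → 34.1777
  f15: (p16, p15, p17) → 25.1055
  f16: (p16, p18, p15) → 44.8858
  f17: (p16, p11, p17) → 33.6868
  f18: (p16, p11, p18) → 33.0720
  f19: (p9, p19, p3) → 20.4087
  f20: (p9, p14, p19) → 26.4507
  f21: (p9, p3, p17) → 29.7210
  f22: (p9, p8, p17) → 66.2265
  f23: (p9, p14, p8) → 16.5161
  f24: (p5, p18, p2) → 22.4833
  f25: (p5, p11, p2) → 8.8899
  f26: (p5, p11, p18) → 2.0413
Σ area = 888.610

Euler: V−E+F = 15−39+26 = 2.

facets=26 area=888.610


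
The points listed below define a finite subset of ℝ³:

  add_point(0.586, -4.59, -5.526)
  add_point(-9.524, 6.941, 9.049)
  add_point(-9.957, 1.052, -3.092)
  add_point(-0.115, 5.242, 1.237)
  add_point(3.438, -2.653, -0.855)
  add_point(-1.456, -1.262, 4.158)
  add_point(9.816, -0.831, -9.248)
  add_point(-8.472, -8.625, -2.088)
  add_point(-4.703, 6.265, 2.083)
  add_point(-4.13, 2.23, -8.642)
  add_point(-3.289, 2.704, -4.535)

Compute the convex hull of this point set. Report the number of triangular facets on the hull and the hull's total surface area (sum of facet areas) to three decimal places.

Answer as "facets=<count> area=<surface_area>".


9 of the 11 inputs are extreme points: [1, 2, 3, 4, 5, 6, 7, 8, 9].

Area of each hull facet:
  f1: (p1, p7, p2) → 62.6592
  f2: (p5, p1, p7) → 72.6053
  f3: (p9, p7, p2) → 39.8038
  f4: (p9, p7, p6) → 94.4824
  f5: (p9, p1, p2) → 46.6402
  f6: (p4, p7, p6) → 60.4924
  f7: (p4, p5, p7) → 42.4712
  f8: (p3, p9, p6) → 76.5065
  f9: (p3, p5, p1) → 43.0952
  f10: (p3, p4, p6) → 45.8567
  f11: (p3, p4, p5) → 25.1857
  f12: (p8, p9, p1) → 27.7269
  f13: (p8, p3, p1) → 14.3500
  f14: (p8, p3, p9) → 26.2310
Σ area = 678.107

Euler characteristic 9−21+14 = 2 ✓

facets=14 area=678.107


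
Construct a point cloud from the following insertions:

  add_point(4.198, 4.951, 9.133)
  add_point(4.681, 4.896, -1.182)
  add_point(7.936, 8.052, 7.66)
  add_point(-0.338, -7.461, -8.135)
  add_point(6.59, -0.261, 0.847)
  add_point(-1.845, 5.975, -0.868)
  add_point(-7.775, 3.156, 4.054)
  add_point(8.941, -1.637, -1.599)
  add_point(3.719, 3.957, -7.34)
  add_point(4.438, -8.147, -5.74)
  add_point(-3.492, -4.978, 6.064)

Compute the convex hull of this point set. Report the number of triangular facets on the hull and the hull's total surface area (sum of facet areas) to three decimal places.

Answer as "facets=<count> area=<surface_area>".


facets=14 area=733.528

9 of the 11 inputs are extreme points: [0, 2, 3, 5, 6, 7, 8, 9, 10].

Area of each hull facet:
  f1: (p0, p2, p6) → 25.5185
  f2: (p0, p2, p7) → 33.5126
  f3: (p8, p2, p7) → 64.2078
  f4: (p10, p0, p6) → 57.1495
  f5: (p10, p0, p7) → 81.2959
  f6: (p5, p2, p6) → 52.7992
  f7: (p5, p8, p2) → 57.5752
  f8: (p9, p8, p7) → 42.3842
  f9: (p9, p10, p7) → 62.8431
  f10: (p3, p9, p8) → 32.0080
  f11: (p3, p5, p6) → 62.8860
  f12: (p3, p5, p8) → 53.1762
  f13: (p3, p10, p6) → 69.3758
  f14: (p3, p9, p10) → 38.7958
Σ area = 733.528

Euler characteristic 9−21+14 = 2 ✓


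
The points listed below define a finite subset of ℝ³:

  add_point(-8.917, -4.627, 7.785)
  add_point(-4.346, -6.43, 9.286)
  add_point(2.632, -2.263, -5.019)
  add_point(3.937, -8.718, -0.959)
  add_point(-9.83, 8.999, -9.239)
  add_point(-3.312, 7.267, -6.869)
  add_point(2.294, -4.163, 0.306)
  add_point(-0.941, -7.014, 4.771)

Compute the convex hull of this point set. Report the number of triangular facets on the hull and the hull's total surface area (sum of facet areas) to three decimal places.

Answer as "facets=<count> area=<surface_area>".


facets=10 area=540.903

Hull vertices (7/8): indices [0, 1, 2, 3, 4, 5, 6].

Facet areas (half cross-product norm):
  f1: (p0, p3, p4) → 170.6365
  f2: (p0, p1, p3) → 31.6701
  f3: (p5, p0, p4) → 69.7399
  f4: (p5, p0, p1) → 49.7867
  f5: (p6, p1, p3) → 27.8850
  f6: (p6, p5, p1) → 78.9181
  f7: (p2, p6, p3) → 14.1569
  f8: (p2, p6, p5) → 29.5101
  f9: (p2, p3, p4) → 40.9178
  f10: (p2, p5, p4) → 27.6823
Σ area = 540.903

Check V−E+F: 7 − 15 + 10 = 2.


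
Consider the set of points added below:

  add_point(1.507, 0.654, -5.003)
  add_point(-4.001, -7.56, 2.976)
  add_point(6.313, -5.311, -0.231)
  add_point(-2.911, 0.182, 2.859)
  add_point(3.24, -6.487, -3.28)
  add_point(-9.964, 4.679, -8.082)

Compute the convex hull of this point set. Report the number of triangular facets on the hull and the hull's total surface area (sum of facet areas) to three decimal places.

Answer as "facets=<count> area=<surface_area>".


Hull vertices (6/6): indices [0, 1, 2, 3, 4, 5].

Area of each hull facet:
  f1: (p3, p1, p5) → 51.9367
  f2: (p3, p0, p5) → 55.2756
  f3: (p3, p1, p2) → 40.6183
  f4: (p3, p0, p2) → 39.6160
  f5: (p4, p1, p5) → 82.1467
  f6: (p4, p1, p2) → 21.4831
  f7: (p4, p0, p5) → 38.8929
  f8: (p4, p0, p2) → 16.8934
Σ area = 346.863

Euler: V−E+F = 6−12+8 = 2.

facets=8 area=346.863


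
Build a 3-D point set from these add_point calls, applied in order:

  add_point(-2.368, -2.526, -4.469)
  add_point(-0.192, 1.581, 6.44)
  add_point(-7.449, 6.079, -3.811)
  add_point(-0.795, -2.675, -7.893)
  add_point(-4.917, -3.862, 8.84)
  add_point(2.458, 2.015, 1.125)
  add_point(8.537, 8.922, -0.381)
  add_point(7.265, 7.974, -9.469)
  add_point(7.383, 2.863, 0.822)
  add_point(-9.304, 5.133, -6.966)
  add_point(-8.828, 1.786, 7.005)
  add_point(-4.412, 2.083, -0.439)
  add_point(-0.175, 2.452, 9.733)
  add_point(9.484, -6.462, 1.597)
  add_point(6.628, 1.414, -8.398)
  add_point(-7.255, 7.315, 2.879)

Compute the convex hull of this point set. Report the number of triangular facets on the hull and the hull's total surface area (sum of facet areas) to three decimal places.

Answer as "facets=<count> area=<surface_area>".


facets=20 area=1007.997

12 of the 16 inputs are extreme points: [0, 2, 3, 4, 6, 7, 9, 10, 12, 13, 14, 15].

Facet areas (half cross-product norm):
  f1: (p12, p6, p13) → 100.9359
  f2: (p7, p6, p13) → 71.6425
  f3: (p4, p12, p13) → 60.7761
  f4: (p15, p12, p6) → 79.1246
  f5: (p15, p7, p6) → 74.6408
  f6: (p3, p7, p9) → 77.6259
  f7: (p3, p4, p13) → 109.6110
  f8: (p2, p7, p9) → 29.4802
  f9: (p2, p15, p9) → 6.1143
  f10: (p2, p15, p7) → 51.5061
  f11: (p10, p4, p12) → 27.1733
  f12: (p10, p15, p12) → 32.0436
  f13: (p10, p4, p9) → 45.5359
  f14: (p10, p15, p9) → 34.1307
  f15: (p14, p7, p13) → 31.2933
  f16: (p14, p3, p13) → 54.7758
  f17: (p14, p3, p7) → 23.3647
  f18: (p0, p4, p9) → 71.2167
  f19: (p0, p3, p9) → 19.9667
  f20: (p0, p3, p4) → 7.0387
Σ area = 1007.997

Euler characteristic 12−30+20 = 2 ✓


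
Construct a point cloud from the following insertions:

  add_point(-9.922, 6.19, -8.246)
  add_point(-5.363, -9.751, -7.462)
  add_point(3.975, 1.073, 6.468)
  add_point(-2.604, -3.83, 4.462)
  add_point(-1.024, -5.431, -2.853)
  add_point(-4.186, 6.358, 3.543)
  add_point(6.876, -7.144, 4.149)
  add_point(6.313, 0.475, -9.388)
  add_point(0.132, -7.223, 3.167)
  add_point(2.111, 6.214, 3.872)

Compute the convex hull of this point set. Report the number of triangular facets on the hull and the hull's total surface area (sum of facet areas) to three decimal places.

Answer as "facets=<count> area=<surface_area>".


Points on the hull: [0, 1, 2, 3, 5, 6, 7, 8, 9] (9 of 10).

Area of each hull facet:
  f1: (p7, p1, p0) → 117.2685
  f2: (p7, p1, p6) → 111.3697
  f3: (p3, p1, p0) → 106.8632
  f4: (p9, p7, p0) → 116.0560
  f5: (p8, p1, p6) → 34.1781
  f6: (p8, p3, p6) → 12.9846
  f7: (p8, p3, p1) → 27.5627
  f8: (p5, p3, p0) → 67.2455
  f9: (p5, p9, p0) → 36.1970
  f10: (p2, p3, p6) → 35.8223
  f11: (p2, p7, p6) → 68.1315
  f12: (p2, p9, p7) → 45.5202
  f13: (p2, p5, p3) → 39.4429
  f14: (p2, p5, p9) → 17.8884
Σ area = 836.531

Check V−E+F: 9 − 21 + 14 = 2.

facets=14 area=836.531


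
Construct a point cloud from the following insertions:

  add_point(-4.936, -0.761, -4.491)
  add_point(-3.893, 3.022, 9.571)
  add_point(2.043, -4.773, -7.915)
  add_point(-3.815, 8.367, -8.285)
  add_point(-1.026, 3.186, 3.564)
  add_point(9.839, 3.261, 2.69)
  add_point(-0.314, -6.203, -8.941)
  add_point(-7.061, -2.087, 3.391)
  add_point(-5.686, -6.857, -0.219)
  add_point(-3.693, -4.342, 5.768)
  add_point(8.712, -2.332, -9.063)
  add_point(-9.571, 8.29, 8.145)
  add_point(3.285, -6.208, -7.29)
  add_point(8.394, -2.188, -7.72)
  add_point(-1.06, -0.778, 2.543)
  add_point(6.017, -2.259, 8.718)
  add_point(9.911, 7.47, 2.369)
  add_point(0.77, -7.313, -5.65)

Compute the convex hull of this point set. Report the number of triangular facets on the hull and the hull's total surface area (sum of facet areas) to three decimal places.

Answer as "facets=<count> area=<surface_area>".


14 of the 18 inputs are extreme points: [0, 1, 3, 5, 6, 7, 8, 9, 10, 11, 12, 15, 16, 17].

Per-facet area ½‖(b−a)×(c−a)‖:
  f1: (p3, p16, p11) → 143.6237
  f2: (p0, p3, p11) → 79.3214
  f3: (p10, p3, p16) → 114.3696
  f4: (p1, p16, p11) → 59.7226
  f5: (p1, p15, p16) → 68.8937
  f6: (p6, p0, p3) → 39.5062
  f7: (p6, p10, p3) → 72.6147
  f8: (p5, p15, p16) → 14.1752
  f9: (p5, p10, p16) → 25.7307
  f10: (p5, p10, p15) → 56.1787
  f11: (p8, p15, p17) → 63.9653
  f12: (p8, p0, p11) → 60.6628
  f13: (p8, p6, p17) → 14.4694
  f14: (p8, p6, p0) → 31.0138
  f15: (p12, p6, p17) → 5.4843
  f16: (p12, p6, p10) → 10.8574
  f17: (p12, p15, p17) → 25.6587
  f18: (p12, p10, p15) → 57.6578
  f19: (p9, p1, p15) → 41.1420
  f20: (p9, p8, p15) → 28.1375
  f21: (p9, p1, p11) → 27.7146
  f22: (p7, p8, p11) → 7.5865
  f23: (p7, p9, p11) → 25.4613
  f24: (p7, p9, p8) → 14.0134
Σ area = 1087.961

Euler characteristic 14−36+24 = 2 ✓

facets=24 area=1087.961


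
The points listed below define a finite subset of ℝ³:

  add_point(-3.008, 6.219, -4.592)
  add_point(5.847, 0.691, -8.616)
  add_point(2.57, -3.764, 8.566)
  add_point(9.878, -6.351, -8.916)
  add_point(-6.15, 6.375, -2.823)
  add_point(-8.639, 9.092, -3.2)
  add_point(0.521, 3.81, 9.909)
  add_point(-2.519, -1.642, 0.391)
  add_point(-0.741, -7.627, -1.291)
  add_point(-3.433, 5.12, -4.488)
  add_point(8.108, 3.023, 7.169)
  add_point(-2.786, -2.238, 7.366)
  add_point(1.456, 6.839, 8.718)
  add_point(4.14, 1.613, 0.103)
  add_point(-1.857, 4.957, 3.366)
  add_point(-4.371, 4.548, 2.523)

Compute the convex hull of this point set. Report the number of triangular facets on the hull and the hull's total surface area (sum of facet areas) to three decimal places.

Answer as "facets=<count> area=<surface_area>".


facets=16 area=832.320

Points on the hull: [0, 1, 2, 3, 5, 6, 8, 10, 11, 12] (10 of 16).

Triangle areas on the boundary:
  f1: (p8, p3, p5) → 119.7038
  f2: (p11, p8, p5) → 85.6249
  f3: (p11, p6, p5) → 59.8082
  f4: (p1, p3, p5) → 39.4283
  f5: (p1, p10, p3) → 65.1493
  f6: (p12, p6, p5) → 26.0845
  f7: (p12, p10, p6) → 13.1313
  f8: (p2, p11, p8) → 29.2975
  f9: (p2, p8, p3) → 70.7096
  f10: (p2, p10, p3) → 81.4490
  f11: (p2, p10, p6) → 29.6995
  f12: (p2, p11, p6) → 20.1180
  f13: (p0, p1, p10) → 85.6257
  f14: (p0, p12, p10) → 54.8681
  f15: (p0, p1, p5) → 6.2062
  f16: (p0, p12, p5) → 45.4164
Σ area = 832.320

Euler: V−E+F = 10−24+16 = 2.


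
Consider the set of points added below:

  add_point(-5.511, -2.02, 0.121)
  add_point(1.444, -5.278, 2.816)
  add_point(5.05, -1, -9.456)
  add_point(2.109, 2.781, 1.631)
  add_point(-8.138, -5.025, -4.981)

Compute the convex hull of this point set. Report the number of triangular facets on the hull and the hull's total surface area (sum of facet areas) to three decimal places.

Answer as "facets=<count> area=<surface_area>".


facets=6 area=281.094

5 of the 5 inputs are extreme points: [0, 1, 2, 3, 4].

Facet areas (half cross-product norm):
  f1: (p3, p2, p4) → 79.5272
  f2: (p1, p2, p4) → 77.3004
  f3: (p1, p3, p2) → 48.7508
  f4: (p0, p3, p4) → 20.7535
  f5: (p0, p1, p4) → 23.9047
  f6: (p0, p1, p3) → 30.8578
Σ area = 281.094

Euler: V−E+F = 5−9+6 = 2.


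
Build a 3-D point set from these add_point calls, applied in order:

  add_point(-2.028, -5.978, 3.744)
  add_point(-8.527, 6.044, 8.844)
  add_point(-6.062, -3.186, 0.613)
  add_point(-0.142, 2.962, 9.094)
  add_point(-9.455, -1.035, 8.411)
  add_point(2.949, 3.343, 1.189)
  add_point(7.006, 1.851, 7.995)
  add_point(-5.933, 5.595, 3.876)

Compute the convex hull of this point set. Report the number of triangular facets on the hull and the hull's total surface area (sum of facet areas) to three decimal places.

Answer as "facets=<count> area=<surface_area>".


facets=12 area=397.535

Hull vertices (8/8): indices [0, 1, 2, 3, 4, 5, 6, 7].

Per-facet area ½‖(b−a)×(c−a)‖:
  f1: (p2, p1, p4) → 30.4051
  f2: (p5, p1, p6) → 56.6627
  f3: (p3, p6, p4) → 20.9540
  f4: (p3, p1, p4) → 31.1938
  f5: (p3, p1, p6) → 8.6043
  f6: (p0, p6, p4) → 63.7294
  f7: (p0, p2, p4) → 25.4168
  f8: (p0, p5, p6) → 43.4718
  f9: (p0, p5, p2) → 30.8562
  f10: (p7, p2, p1) → 24.4016
  f11: (p7, p5, p1) → 19.2588
  f12: (p7, p5, p2) → 42.5805
Σ area = 397.535

Check V−E+F: 8 − 18 + 12 = 2.


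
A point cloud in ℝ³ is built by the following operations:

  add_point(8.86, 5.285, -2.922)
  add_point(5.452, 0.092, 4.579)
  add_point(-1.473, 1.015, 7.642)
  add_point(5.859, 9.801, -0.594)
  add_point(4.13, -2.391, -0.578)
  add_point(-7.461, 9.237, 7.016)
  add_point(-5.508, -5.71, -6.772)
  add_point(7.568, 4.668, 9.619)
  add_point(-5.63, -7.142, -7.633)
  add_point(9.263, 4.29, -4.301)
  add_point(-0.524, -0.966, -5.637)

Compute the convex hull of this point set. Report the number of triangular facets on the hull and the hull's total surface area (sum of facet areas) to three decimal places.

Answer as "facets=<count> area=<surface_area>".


facets=18 area=726.898

Extreme-point indices: [0, 1, 2, 3, 4, 5, 6, 7, 8, 9, 10] — 11 of 11 on the boundary.

Area of each hull facet:
  f1: (p2, p8, p5) → 89.2629
  f2: (p2, p7, p5) → 49.0871
  f3: (p3, p7, p5) → 83.8602
  f4: (p4, p8, p9) → 52.7534
  f5: (p6, p8, p5) → 4.4701
  f6: (p6, p3, p5) → 144.3412
  f7: (p10, p8, p9) → 18.0007
  f8: (p10, p3, p9) → 41.7524
  f9: (p10, p6, p8) → 4.0714
  f10: (p10, p6, p3) → 15.8407
  f11: (p0, p7, p9) → 6.9052
  f12: (p0, p3, p9) → 2.5932
  f13: (p0, p3, p7) → 34.0238
  f14: (p1, p2, p7) → 27.0742
  f15: (p1, p7, p9) → 36.5218
  f16: (p1, p4, p9) → 26.9738
  f17: (p1, p2, p8) → 66.7133
  f18: (p1, p4, p8) → 22.6525
Σ area = 726.898

Euler: V−E+F = 11−27+18 = 2.


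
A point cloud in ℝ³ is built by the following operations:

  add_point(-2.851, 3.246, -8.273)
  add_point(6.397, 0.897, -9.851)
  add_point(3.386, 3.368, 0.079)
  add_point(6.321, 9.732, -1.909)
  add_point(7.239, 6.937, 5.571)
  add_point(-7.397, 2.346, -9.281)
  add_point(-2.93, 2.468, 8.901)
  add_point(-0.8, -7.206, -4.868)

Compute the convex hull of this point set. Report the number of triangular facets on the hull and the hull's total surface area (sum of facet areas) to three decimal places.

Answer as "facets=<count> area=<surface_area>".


facets=10 area=667.077

7 of the 8 inputs are extreme points: [0, 1, 3, 4, 5, 6, 7].

Per-facet area ½‖(b−a)×(c−a)‖:
  f1: (p6, p7, p5) → 102.8189
  f2: (p6, p7, p4) → 97.5943
  f3: (p1, p7, p5) → 69.3735
  f4: (p1, p7, p4) → 98.3049
  f5: (p3, p1, p4) → 44.4920
  f6: (p3, p6, p5) → 128.1039
  f7: (p3, p6, p4) → 44.4405
  f8: (p0, p1, p5) → 12.5904
  f9: (p0, p3, p5) → 14.4819
  f10: (p0, p3, p1) → 54.8769
Σ area = 667.077

Euler characteristic 7−15+10 = 2 ✓


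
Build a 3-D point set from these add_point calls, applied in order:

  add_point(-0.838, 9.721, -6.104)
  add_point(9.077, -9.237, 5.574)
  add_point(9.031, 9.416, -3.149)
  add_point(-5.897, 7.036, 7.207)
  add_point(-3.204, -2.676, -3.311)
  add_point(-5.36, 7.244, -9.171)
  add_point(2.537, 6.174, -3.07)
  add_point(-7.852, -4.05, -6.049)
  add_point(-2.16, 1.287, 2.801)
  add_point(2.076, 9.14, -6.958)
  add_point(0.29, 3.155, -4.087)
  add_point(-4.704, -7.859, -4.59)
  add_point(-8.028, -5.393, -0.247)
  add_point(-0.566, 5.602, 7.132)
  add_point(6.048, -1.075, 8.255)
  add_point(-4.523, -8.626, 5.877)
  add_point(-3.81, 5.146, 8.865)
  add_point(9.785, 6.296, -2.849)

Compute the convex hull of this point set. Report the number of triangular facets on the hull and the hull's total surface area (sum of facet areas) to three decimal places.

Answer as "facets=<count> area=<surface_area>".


facets=24 area=1116.065

Hull vertices (14/18): indices [0, 1, 2, 3, 5, 7, 9, 11, 12, 13, 14, 15, 16, 17].

Area of each hull facet:
  f1: (p11, p1, p17) → 143.9026
  f2: (p15, p11, p12) → 23.0192
  f3: (p15, p11, p1) → 71.4666
  f4: (p14, p1, p17) → 62.3197
  f5: (p14, p15, p1) → 57.3984
  f6: (p14, p15, p16) → 71.8562
  f7: (p2, p14, p17) → 18.9636
  f8: (p7, p11, p12) → 13.8985
  f9: (p3, p2, p0) → 74.5144
  f10: (p3, p7, p12) → 41.6287
  f11: (p3, p15, p12) → 56.4786
  f12: (p3, p15, p16) → 20.8693
  f13: (p13, p14, p16) → 15.4869
  f14: (p13, p2, p14) → 67.6824
  f15: (p13, p3, p16) → 5.8615
  f16: (p13, p3, p2) → 32.8399
  f17: (p5, p7, p11) → 23.6189
  f18: (p5, p3, p0) → 43.0983
  f19: (p5, p3, p7) → 94.2573
  f20: (p9, p11, p17) → 84.7176
  f21: (p9, p5, p11) → 62.7101
  f22: (p9, p2, p17) → 12.4877
  f23: (p9, p2, p0) → 8.9122
  f24: (p9, p5, p0) → 8.0755
Σ area = 1116.065

Euler: V−E+F = 14−36+24 = 2.
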